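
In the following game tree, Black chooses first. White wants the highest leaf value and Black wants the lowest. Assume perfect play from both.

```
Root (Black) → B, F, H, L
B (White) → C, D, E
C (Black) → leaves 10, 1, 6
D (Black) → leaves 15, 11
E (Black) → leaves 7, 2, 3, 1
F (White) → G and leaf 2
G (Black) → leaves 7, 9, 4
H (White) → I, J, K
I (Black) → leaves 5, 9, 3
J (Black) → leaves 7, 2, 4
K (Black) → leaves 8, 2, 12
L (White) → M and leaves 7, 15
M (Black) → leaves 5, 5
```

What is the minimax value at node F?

4

G: min(7, 9, 4) = 4
F: max(4, 2) = 4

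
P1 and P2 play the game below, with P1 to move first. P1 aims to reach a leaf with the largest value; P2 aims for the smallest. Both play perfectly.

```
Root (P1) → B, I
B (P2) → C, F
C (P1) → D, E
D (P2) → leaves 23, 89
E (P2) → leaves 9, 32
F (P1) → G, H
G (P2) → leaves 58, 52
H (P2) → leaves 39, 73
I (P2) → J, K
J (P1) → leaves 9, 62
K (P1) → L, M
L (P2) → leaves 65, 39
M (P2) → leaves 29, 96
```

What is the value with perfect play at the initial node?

39

D (P2): min(23, 89) = 23
E (P2): min(9, 32) = 9
C (P1): max(23, 9) = 23
G (P2): min(58, 52) = 52
H (P2): min(39, 73) = 39
F (P1): max(52, 39) = 52
B (P2): min(23, 52) = 23
J (P1): max(9, 62) = 62
L (P2): min(65, 39) = 39
M (P2): min(29, 96) = 29
K (P1): max(39, 29) = 39
I (P2): min(62, 39) = 39
Root (P1): max(23, 39) = 39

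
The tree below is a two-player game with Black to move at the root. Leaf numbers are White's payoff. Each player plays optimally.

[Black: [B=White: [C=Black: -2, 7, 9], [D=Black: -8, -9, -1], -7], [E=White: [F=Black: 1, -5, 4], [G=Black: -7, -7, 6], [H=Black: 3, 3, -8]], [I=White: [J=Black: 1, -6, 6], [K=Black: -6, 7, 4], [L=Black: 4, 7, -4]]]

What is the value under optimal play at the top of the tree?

C (Black): min(-2, 7, 9) = -2
D (Black): min(-8, -9, -1) = -9
B (White): max(-2, -9, -7) = -2
F (Black): min(1, -5, 4) = -5
G (Black): min(-7, -7, 6) = -7
H (Black): min(3, 3, -8) = -8
E (White): max(-5, -7, -8) = -5
J (Black): min(1, -6, 6) = -6
K (Black): min(-6, 7, 4) = -6
L (Black): min(4, 7, -4) = -4
I (White): max(-6, -6, -4) = -4
Root (Black): min(-2, -5, -4) = -5

-5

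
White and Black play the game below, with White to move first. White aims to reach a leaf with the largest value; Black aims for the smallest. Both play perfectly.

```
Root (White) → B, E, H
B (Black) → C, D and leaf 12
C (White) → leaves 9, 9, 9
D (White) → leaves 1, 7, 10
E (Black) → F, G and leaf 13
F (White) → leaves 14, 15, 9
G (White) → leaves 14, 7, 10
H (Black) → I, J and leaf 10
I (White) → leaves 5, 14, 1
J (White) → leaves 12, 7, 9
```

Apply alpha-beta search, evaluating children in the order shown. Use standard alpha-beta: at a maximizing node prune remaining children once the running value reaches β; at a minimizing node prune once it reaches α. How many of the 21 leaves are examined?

20

C [α=-∞,β=+∞]: v=9
D [α=-∞,β=9]: v=10
B [α=-∞,β=+∞]: v=9
F [α=9,β=+∞]: v=15
G [α=9,β=15]: v=14
E [α=9,β=+∞]: v=13
I [α=13,β=+∞]: v=14
J [α=13,β=14]: v=12
H [α=13,β=+∞]: v=12 after child 2 ≤ α → α-cutoff, skip 1
Root [α=-∞,β=+∞]: v=13
Leaves evaluated: 20 of 21.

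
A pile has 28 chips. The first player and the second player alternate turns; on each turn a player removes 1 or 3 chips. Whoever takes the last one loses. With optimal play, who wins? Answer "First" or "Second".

First

i:   0  1  2  3  4  5  6  7  8  9 10 11 12 13 14 15 16 17 18 19 20 21 22 23 24 25 26 27 28
     W  L  W  L  W  L  W  L  W  L  W  L  W  L  W  L  W  L  W  L  W  L  W  L  W  L  W  L  W
Position 28 is W, so the first player wins.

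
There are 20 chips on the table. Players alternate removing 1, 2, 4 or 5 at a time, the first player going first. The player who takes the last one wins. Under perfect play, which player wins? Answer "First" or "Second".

First

W/L table (W = player to move can force a win):
i:   0  1  2  3  4  5  6  7  8  9 10 11 12 13 14 15 16 17 18 19 20
     L  W  W  L  W  W  L  W  W  L  W  W  L  W  W  L  W  W  L  W  W
Position 20 is W, so the first player wins.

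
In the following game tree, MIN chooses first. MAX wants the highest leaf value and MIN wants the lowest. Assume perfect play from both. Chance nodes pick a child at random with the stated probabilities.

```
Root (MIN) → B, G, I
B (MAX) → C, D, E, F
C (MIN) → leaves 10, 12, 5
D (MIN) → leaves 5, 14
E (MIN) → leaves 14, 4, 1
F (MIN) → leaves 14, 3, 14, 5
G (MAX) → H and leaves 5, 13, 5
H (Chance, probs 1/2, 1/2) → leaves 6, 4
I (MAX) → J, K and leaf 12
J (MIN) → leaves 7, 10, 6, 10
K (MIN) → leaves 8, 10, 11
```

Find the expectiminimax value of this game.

C (MIN): min(10, 12, 5) = 5
D (MIN): min(5, 14) = 5
E (MIN): min(14, 4, 1) = 1
F (MIN): min(14, 3, 14, 5) = 3
B (MAX): max(5, 5, 1, 3) = 5
H (Chance): 1/2·6 + 1/2·4 = 5
G (MAX): max(5, 5, 13, 5) = 13
J (MIN): min(7, 10, 6, 10) = 6
K (MIN): min(8, 10, 11) = 8
I (MAX): max(6, 8, 12) = 12
Root (MIN): min(5, 13, 12) = 5

5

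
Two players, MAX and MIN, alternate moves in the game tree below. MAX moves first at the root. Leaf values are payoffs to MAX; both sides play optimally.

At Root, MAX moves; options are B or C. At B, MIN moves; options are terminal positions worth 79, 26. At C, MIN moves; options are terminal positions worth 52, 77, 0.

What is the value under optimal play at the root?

26

B (MIN): min(79, 26) = 26
C (MIN): min(52, 77, 0) = 0
Root (MAX): max(26, 0) = 26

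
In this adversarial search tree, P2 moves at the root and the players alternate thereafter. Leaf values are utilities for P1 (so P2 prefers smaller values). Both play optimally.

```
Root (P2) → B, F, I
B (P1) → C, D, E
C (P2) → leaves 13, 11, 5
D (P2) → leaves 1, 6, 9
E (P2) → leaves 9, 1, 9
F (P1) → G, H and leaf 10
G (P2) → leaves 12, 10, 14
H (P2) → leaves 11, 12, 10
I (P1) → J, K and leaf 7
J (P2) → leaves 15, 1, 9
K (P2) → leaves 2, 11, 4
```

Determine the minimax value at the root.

C (P2): min(13, 11, 5) = 5
D (P2): min(1, 6, 9) = 1
E (P2): min(9, 1, 9) = 1
B (P1): max(5, 1, 1) = 5
G (P2): min(12, 10, 14) = 10
H (P2): min(11, 12, 10) = 10
F (P1): max(10, 10, 10) = 10
J (P2): min(15, 1, 9) = 1
K (P2): min(2, 11, 4) = 2
I (P1): max(1, 2, 7) = 7
Root (P2): min(5, 10, 7) = 5

5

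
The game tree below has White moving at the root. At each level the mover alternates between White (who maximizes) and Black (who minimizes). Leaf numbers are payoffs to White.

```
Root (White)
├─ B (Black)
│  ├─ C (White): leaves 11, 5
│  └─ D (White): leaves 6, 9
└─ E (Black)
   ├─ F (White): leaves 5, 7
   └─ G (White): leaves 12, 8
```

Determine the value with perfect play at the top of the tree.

C (White): max(11, 5) = 11
D (White): max(6, 9) = 9
B (Black): min(11, 9) = 9
F (White): max(5, 7) = 7
G (White): max(12, 8) = 12
E (Black): min(7, 12) = 7
Root (White): max(9, 7) = 9

9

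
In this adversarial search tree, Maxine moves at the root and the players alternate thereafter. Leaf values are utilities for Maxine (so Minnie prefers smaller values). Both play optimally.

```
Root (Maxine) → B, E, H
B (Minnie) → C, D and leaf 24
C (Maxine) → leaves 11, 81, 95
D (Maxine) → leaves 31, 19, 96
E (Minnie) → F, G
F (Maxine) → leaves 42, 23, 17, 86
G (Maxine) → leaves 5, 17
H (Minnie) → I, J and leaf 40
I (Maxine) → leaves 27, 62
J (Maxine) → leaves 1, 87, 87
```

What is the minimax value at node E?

17

F: max(42, 23, 17, 86) = 86
G: max(5, 17) = 17
E: min(86, 17) = 17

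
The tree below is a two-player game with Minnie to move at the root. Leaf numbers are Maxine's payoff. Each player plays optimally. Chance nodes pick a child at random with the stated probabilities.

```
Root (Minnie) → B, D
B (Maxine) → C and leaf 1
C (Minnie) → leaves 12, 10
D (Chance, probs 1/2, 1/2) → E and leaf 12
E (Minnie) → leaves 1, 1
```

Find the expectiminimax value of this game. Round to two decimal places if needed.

6.5

C (Minnie): min(12, 10) = 10
B (Maxine): max(10, 1) = 10
E (Minnie): min(1, 1) = 1
D (Chance): 1/2·1 + 1/2·12 = 6.5
Root (Minnie): min(10, 6.5) = 6.5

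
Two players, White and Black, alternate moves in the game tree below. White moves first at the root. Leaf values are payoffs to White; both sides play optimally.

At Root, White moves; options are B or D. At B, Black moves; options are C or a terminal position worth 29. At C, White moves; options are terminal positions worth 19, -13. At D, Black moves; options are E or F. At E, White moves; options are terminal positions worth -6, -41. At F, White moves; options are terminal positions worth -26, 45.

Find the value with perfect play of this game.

19

C (White): max(19, -13) = 19
B (Black): min(19, 29) = 19
E (White): max(-6, -41) = -6
F (White): max(-26, 45) = 45
D (Black): min(-6, 45) = -6
Root (White): max(19, -6) = 19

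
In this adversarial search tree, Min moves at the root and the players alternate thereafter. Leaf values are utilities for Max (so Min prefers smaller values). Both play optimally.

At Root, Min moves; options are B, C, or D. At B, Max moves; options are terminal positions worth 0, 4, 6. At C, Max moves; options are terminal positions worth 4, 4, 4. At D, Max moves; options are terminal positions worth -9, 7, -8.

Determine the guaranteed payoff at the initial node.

4

B (Max): max(0, 4, 6) = 6
C (Max): max(4, 4, 4) = 4
D (Max): max(-9, 7, -8) = 7
Root (Min): min(6, 4, 7) = 4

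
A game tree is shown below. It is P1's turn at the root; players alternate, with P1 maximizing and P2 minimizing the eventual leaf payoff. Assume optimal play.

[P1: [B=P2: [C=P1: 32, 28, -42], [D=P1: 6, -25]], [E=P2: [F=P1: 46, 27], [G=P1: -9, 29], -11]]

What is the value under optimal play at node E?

-11

F: max(46, 27) = 46
G: max(-9, 29) = 29
E: min(46, 29, -11) = -11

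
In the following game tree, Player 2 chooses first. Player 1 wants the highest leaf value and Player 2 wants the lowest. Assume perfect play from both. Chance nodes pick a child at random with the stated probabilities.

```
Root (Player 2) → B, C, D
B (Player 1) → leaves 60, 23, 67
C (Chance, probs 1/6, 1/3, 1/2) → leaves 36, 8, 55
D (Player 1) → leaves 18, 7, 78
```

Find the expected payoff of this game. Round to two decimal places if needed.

B (Player 1): max(60, 23, 67) = 67
C (Chance): 1/6·36 + 1/3·8 + 1/2·55 = 36.17
D (Player 1): max(18, 7, 78) = 78
Root (Player 2): min(67, 36.17, 78) = 36.17

36.17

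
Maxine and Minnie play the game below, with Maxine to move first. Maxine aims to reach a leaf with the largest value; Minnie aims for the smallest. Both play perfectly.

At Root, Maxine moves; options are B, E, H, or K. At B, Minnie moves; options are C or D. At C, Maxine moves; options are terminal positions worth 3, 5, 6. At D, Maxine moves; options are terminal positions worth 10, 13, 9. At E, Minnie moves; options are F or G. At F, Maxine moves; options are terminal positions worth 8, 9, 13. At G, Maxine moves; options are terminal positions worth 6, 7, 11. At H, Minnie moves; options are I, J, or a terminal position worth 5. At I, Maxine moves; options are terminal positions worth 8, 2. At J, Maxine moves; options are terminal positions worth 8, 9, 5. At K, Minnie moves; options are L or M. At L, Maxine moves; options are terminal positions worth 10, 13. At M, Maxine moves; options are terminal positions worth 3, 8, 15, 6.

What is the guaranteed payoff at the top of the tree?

C (Maxine): max(3, 5, 6) = 6
D (Maxine): max(10, 13, 9) = 13
B (Minnie): min(6, 13) = 6
F (Maxine): max(8, 9, 13) = 13
G (Maxine): max(6, 7, 11) = 11
E (Minnie): min(13, 11) = 11
I (Maxine): max(8, 2) = 8
J (Maxine): max(8, 9, 5) = 9
H (Minnie): min(8, 9, 5) = 5
L (Maxine): max(10, 13) = 13
M (Maxine): max(3, 8, 15, 6) = 15
K (Minnie): min(13, 15) = 13
Root (Maxine): max(6, 11, 5, 13) = 13

13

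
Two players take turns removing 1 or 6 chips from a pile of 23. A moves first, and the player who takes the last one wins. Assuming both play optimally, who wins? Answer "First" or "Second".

Second

Positions where the player to move wins (W) vs loses (L):
i:   0  1  2  3  4  5  6  7  8  9 10 11 12 13 14 15 16 17 18 19 20 21 22 23
     L  W  L  W  L  W  W  L  W  L  W  L  W  W  L  W  L  W  L  W  W  L  W  L
Position 23 is L, so the second player wins.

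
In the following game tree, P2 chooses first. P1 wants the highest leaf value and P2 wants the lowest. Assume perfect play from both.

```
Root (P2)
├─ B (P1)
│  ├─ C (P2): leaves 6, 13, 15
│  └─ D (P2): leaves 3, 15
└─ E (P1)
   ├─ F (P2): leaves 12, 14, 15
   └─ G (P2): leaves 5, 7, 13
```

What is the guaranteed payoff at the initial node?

6

C (P2): min(6, 13, 15) = 6
D (P2): min(3, 15) = 3
B (P1): max(6, 3) = 6
F (P2): min(12, 14, 15) = 12
G (P2): min(5, 7, 13) = 5
E (P1): max(12, 5) = 12
Root (P2): min(6, 12) = 6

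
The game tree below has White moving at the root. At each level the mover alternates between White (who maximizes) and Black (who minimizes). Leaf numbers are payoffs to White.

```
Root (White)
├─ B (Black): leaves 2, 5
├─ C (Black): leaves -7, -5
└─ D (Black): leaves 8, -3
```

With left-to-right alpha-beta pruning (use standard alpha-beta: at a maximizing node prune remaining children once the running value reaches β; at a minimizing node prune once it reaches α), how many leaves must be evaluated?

5

B [α=-∞,β=+∞]: v=2
C [α=2,β=+∞]: v=-7 after child 1 ≤ α → α-cutoff, skip 1
D [α=2,β=+∞]: v=-3
Root [α=-∞,β=+∞]: v=2
Leaves evaluated: 5 of 6.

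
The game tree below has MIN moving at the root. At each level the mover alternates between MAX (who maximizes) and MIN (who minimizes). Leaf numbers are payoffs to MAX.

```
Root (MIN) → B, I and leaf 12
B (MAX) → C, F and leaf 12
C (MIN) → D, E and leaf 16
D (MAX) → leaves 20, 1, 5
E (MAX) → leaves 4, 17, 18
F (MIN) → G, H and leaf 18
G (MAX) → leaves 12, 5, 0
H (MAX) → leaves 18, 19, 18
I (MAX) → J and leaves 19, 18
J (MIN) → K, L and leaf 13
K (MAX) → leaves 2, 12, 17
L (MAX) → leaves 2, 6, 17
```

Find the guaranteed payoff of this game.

12

D (MAX): max(20, 1, 5) = 20
E (MAX): max(4, 17, 18) = 18
C (MIN): min(20, 18, 16) = 16
G (MAX): max(12, 5, 0) = 12
H (MAX): max(18, 19, 18) = 19
F (MIN): min(12, 19, 18) = 12
B (MAX): max(16, 12, 12) = 16
K (MAX): max(2, 12, 17) = 17
L (MAX): max(2, 6, 17) = 17
J (MIN): min(17, 17, 13) = 13
I (MAX): max(13, 19, 18) = 19
Root (MIN): min(16, 19, 12) = 12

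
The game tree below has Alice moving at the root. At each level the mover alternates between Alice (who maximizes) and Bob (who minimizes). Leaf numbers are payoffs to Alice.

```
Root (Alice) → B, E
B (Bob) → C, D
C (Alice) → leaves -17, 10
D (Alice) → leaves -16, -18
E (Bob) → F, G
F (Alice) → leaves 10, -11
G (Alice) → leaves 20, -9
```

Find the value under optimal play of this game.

10

C (Alice): max(-17, 10) = 10
D (Alice): max(-16, -18) = -16
B (Bob): min(10, -16) = -16
F (Alice): max(10, -11) = 10
G (Alice): max(20, -9) = 20
E (Bob): min(10, 20) = 10
Root (Alice): max(-16, 10) = 10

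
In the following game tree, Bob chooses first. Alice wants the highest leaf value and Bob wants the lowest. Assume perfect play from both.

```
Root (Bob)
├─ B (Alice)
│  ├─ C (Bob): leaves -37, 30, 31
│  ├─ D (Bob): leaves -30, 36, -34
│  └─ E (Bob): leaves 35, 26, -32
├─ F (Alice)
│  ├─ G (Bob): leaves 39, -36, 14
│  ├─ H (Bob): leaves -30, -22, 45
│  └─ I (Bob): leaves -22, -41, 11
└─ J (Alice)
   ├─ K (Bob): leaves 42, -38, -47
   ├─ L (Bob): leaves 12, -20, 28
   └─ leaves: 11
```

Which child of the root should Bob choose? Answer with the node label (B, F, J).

C (Bob): min(-37, 30, 31) = -37
D (Bob): min(-30, 36, -34) = -34
E (Bob): min(35, 26, -32) = -32
B (Alice): max(-37, -34, -32) = -32
G (Bob): min(39, -36, 14) = -36
H (Bob): min(-30, -22, 45) = -30
I (Bob): min(-22, -41, 11) = -41
F (Alice): max(-36, -30, -41) = -30
K (Bob): min(42, -38, -47) = -47
L (Bob): min(12, -20, 28) = -20
J (Alice): max(-47, -20, 11) = 11
Root (Bob): min(-32, -30, 11) = -32
Bob picks the child with the lowest value: B (value -32).

B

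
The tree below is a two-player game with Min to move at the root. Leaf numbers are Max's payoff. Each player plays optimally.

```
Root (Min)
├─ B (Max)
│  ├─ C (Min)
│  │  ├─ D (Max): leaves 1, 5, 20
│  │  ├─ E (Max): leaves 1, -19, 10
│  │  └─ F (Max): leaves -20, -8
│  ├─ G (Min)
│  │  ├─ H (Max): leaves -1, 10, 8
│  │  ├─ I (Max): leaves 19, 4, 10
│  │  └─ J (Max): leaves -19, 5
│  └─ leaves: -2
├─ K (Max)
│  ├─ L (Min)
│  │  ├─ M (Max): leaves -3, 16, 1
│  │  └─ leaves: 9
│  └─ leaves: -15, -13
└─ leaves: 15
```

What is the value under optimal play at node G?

5

H: max(-1, 10, 8) = 10
I: max(19, 4, 10) = 19
J: max(-19, 5) = 5
G: min(10, 19, 5) = 5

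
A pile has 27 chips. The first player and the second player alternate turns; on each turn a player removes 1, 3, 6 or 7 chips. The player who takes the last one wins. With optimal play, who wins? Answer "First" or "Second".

Compute winning (W) and losing (L) positions by backward induction:
i:   0  1  2  3  4  5  6  7  8  9 10 11 12 13 14 15 16 17 18 19 20 21 22 23 24 25 26 27
     L  W  L  W  L  W  W  W  W  W  W  W  L  W  L  W  L  W  W  W  W  W  W  W  L  W  L  W
Position 27 is W, so the first player wins.

First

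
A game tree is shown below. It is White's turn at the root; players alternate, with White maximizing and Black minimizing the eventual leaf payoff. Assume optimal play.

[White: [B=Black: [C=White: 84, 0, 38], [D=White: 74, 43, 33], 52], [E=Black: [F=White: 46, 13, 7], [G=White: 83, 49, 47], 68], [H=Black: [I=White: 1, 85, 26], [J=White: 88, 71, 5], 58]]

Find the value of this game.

C (White): max(84, 0, 38) = 84
D (White): max(74, 43, 33) = 74
B (Black): min(84, 74, 52) = 52
F (White): max(46, 13, 7) = 46
G (White): max(83, 49, 47) = 83
E (Black): min(46, 83, 68) = 46
I (White): max(1, 85, 26) = 85
J (White): max(88, 71, 5) = 88
H (Black): min(85, 88, 58) = 58
Root (White): max(52, 46, 58) = 58

58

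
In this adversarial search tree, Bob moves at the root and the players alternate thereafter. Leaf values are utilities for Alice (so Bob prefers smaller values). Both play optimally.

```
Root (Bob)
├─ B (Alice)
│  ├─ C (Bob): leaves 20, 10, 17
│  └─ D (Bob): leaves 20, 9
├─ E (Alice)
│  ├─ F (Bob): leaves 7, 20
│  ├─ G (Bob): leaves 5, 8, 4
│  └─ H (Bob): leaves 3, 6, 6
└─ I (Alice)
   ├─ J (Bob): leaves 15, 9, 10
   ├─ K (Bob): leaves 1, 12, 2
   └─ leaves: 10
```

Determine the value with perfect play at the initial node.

C (Bob): min(20, 10, 17) = 10
D (Bob): min(20, 9) = 9
B (Alice): max(10, 9) = 10
F (Bob): min(7, 20) = 7
G (Bob): min(5, 8, 4) = 4
H (Bob): min(3, 6, 6) = 3
E (Alice): max(7, 4, 3) = 7
J (Bob): min(15, 9, 10) = 9
K (Bob): min(1, 12, 2) = 1
I (Alice): max(9, 1, 10) = 10
Root (Bob): min(10, 7, 10) = 7

7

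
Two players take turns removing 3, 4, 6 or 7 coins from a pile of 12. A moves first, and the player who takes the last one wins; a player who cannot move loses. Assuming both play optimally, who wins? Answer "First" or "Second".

W/L table (W = player to move can force a win):
i:   0  1  2  3  4  5  6  7  8  9 10 11 12
     L  L  L  W  W  W  W  W  W  W  L  L  L
Position 12 is L, so the second player wins.

Second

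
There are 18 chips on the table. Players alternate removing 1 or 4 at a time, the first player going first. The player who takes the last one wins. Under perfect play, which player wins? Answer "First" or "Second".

Positions where the player to move wins (W) vs loses (L):
i:   0  1  2  3  4  5  6  7  8  9 10 11 12 13 14 15 16 17 18
     L  W  L  W  W  L  W  L  W  W  L  W  L  W  W  L  W  L  W
Position 18 is W, so the first player wins.

First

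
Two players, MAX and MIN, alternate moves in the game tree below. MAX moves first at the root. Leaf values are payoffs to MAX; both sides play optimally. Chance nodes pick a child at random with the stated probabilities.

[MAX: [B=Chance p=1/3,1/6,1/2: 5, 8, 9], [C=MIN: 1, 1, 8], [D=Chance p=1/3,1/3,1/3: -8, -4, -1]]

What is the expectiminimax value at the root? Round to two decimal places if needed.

B (Chance): 1/3·5 + 1/6·8 + 1/2·9 = 7.5
C (MIN): min(1, 1, 8) = 1
D (Chance): 1/3·-8 + 1/3·-4 + 1/3·-1 = -4.33
Root (MAX): max(7.5, 1, -4.33) = 7.5

7.5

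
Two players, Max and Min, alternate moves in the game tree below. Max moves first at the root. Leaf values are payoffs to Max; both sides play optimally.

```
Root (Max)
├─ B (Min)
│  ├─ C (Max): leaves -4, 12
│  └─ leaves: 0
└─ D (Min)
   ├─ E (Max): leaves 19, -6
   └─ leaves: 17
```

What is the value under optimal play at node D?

17

E: max(19, -6) = 19
D: min(19, 17) = 17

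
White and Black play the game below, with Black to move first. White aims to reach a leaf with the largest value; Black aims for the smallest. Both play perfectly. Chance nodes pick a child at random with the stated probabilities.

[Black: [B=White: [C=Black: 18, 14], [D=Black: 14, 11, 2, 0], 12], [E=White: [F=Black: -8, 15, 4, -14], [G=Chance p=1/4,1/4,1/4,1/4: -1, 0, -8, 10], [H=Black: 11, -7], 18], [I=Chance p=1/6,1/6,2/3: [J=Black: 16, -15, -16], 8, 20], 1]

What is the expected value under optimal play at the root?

1

C (Black): min(18, 14) = 14
D (Black): min(14, 11, 2, 0) = 0
B (White): max(14, 0, 12) = 14
F (Black): min(-8, 15, 4, -14) = -14
G (Chance): 1/4·-1 + 1/4·0 + 1/4·-8 + 1/4·10 = 0.25
H (Black): min(11, -7) = -7
E (White): max(-14, 0.25, -7, 18) = 18
J (Black): min(16, -15, -16) = -16
I (Chance): 1/6·-16 + 1/6·8 + 2/3·20 = 12
Root (Black): min(14, 18, 12, 1) = 1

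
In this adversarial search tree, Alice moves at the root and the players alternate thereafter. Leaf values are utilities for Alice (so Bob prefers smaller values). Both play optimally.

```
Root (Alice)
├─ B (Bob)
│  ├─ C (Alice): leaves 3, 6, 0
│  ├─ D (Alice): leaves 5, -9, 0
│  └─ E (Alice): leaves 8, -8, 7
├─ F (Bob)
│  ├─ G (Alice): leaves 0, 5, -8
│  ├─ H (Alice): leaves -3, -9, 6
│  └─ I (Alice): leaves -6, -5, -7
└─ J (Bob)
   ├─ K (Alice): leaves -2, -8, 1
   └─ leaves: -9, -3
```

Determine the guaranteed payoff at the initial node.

C (Alice): max(3, 6, 0) = 6
D (Alice): max(5, -9, 0) = 5
E (Alice): max(8, -8, 7) = 8
B (Bob): min(6, 5, 8) = 5
G (Alice): max(0, 5, -8) = 5
H (Alice): max(-3, -9, 6) = 6
I (Alice): max(-6, -5, -7) = -5
F (Bob): min(5, 6, -5) = -5
K (Alice): max(-2, -8, 1) = 1
J (Bob): min(1, -9, -3) = -9
Root (Alice): max(5, -5, -9) = 5

5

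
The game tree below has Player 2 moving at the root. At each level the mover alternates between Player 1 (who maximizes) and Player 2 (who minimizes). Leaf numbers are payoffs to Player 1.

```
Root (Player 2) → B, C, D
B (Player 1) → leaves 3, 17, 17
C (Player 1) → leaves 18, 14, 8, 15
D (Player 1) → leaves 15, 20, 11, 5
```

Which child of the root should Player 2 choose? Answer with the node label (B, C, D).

B (Player 1): max(3, 17, 17) = 17
C (Player 1): max(18, 14, 8, 15) = 18
D (Player 1): max(15, 20, 11, 5) = 20
Root (Player 2): min(17, 18, 20) = 17
Player 2 picks the child with the lowest value: B (value 17).

B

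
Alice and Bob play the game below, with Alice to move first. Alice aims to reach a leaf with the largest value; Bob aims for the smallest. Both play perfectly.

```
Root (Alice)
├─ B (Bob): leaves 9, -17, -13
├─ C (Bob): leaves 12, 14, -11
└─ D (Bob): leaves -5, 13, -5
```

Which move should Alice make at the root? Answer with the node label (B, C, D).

B (Bob): min(9, -17, -13) = -17
C (Bob): min(12, 14, -11) = -11
D (Bob): min(-5, 13, -5) = -5
Root (Alice): max(-17, -11, -5) = -5
Alice picks the child with the highest value: D (value -5).

D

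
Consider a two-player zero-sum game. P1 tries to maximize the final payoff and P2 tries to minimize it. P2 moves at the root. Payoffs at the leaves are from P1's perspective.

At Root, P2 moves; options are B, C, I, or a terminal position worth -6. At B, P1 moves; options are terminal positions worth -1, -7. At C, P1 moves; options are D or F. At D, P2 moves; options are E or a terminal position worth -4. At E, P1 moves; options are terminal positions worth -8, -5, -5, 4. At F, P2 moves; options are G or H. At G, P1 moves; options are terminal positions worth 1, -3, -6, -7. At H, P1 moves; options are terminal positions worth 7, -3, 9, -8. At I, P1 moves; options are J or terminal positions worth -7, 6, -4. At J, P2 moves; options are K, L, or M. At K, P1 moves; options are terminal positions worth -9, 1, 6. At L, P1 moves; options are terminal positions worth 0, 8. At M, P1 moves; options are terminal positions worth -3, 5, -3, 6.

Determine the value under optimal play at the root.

B (P1): max(-1, -7) = -1
E (P1): max(-8, -5, -5, 4) = 4
D (P2): min(4, -4) = -4
G (P1): max(1, -3, -6, -7) = 1
H (P1): max(7, -3, 9, -8) = 9
F (P2): min(1, 9) = 1
C (P1): max(-4, 1) = 1
K (P1): max(-9, 1, 6) = 6
L (P1): max(0, 8) = 8
M (P1): max(-3, 5, -3, 6) = 6
J (P2): min(6, 8, 6) = 6
I (P1): max(6, -7, 6, -4) = 6
Root (P2): min(-1, 1, 6, -6) = -6

-6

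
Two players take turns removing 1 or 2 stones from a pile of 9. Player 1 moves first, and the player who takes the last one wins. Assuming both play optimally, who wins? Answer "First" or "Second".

Positions where the player to move wins (W) vs loses (L):
i:   0  1  2  3  4  5  6  7  8  9
     L  W  W  L  W  W  L  W  W  L
Position 9 is L, so the second player wins.

Second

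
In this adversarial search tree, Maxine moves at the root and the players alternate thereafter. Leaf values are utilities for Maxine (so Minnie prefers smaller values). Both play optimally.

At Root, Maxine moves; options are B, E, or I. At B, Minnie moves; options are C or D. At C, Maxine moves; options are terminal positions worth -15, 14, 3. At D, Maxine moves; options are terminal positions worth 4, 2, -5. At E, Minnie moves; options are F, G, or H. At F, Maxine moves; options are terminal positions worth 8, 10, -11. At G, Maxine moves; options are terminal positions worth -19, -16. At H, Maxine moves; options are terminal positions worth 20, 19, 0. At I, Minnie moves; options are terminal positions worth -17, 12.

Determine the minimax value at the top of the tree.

4

C (Maxine): max(-15, 14, 3) = 14
D (Maxine): max(4, 2, -5) = 4
B (Minnie): min(14, 4) = 4
F (Maxine): max(8, 10, -11) = 10
G (Maxine): max(-19, -16) = -16
H (Maxine): max(20, 19, 0) = 20
E (Minnie): min(10, -16, 20) = -16
I (Minnie): min(-17, 12) = -17
Root (Maxine): max(4, -16, -17) = 4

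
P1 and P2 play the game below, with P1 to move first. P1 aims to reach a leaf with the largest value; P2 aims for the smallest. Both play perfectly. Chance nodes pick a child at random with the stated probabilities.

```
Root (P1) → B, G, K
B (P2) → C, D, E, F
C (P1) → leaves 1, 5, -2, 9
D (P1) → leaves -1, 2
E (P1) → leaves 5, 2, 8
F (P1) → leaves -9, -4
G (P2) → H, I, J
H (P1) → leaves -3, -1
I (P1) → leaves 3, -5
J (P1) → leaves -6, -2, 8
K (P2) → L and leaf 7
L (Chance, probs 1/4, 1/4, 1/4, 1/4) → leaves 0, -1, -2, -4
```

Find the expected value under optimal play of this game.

C (P1): max(1, 5, -2, 9) = 9
D (P1): max(-1, 2) = 2
E (P1): max(5, 2, 8) = 8
F (P1): max(-9, -4) = -4
B (P2): min(9, 2, 8, -4) = -4
H (P1): max(-3, -1) = -1
I (P1): max(3, -5) = 3
J (P1): max(-6, -2, 8) = 8
G (P2): min(-1, 3, 8) = -1
L (Chance): 1/4·0 + 1/4·-1 + 1/4·-2 + 1/4·-4 = -1.75
K (P2): min(-1.75, 7) = -1.75
Root (P1): max(-4, -1, -1.75) = -1

-1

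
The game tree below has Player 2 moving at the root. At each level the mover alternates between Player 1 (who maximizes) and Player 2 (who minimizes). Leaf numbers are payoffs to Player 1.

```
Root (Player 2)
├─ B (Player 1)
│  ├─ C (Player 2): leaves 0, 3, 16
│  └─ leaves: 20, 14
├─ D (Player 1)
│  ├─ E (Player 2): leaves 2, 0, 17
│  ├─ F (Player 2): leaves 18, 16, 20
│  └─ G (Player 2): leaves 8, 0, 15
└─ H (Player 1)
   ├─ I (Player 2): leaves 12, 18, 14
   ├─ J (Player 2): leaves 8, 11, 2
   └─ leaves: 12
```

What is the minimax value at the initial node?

C (Player 2): min(0, 3, 16) = 0
B (Player 1): max(0, 20, 14) = 20
E (Player 2): min(2, 0, 17) = 0
F (Player 2): min(18, 16, 20) = 16
G (Player 2): min(8, 0, 15) = 0
D (Player 1): max(0, 16, 0) = 16
I (Player 2): min(12, 18, 14) = 12
J (Player 2): min(8, 11, 2) = 2
H (Player 1): max(12, 2, 12) = 12
Root (Player 2): min(20, 16, 12) = 12

12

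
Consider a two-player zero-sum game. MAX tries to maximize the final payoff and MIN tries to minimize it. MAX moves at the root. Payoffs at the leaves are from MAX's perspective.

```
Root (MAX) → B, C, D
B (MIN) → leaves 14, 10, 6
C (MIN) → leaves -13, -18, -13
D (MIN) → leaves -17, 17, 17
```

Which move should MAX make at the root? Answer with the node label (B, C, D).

B (MIN): min(14, 10, 6) = 6
C (MIN): min(-13, -18, -13) = -18
D (MIN): min(-17, 17, 17) = -17
Root (MAX): max(6, -18, -17) = 6
MAX picks the child with the highest value: B (value 6).

B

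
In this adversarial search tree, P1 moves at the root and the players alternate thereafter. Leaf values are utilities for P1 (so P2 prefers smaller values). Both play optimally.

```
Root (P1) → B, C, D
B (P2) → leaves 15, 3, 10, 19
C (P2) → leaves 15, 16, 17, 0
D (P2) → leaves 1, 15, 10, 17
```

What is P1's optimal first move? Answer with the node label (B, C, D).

B (P2): min(15, 3, 10, 19) = 3
C (P2): min(15, 16, 17, 0) = 0
D (P2): min(1, 15, 10, 17) = 1
Root (P1): max(3, 0, 1) = 3
P1 picks the child with the highest value: B (value 3).

B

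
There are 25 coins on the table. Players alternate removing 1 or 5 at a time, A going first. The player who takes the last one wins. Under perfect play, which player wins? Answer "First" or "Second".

First

i:   0  1  2  3  4  5  6  7  8  9 10 11 12 13 14 15 16 17 18 19 20 21 22 23 24 25
     L  W  L  W  L  W  L  W  L  W  L  W  L  W  L  W  L  W  L  W  L  W  L  W  L  W
Position 25 is W, so the first player wins.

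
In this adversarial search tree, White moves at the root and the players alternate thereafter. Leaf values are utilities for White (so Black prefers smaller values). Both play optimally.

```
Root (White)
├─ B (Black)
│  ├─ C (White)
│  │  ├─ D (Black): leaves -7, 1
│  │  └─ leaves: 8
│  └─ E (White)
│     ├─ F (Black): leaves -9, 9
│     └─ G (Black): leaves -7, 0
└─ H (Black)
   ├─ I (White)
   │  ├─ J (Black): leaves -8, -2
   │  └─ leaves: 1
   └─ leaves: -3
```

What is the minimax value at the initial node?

-3

D (Black): min(-7, 1) = -7
C (White): max(-7, 8) = 8
F (Black): min(-9, 9) = -9
G (Black): min(-7, 0) = -7
E (White): max(-9, -7) = -7
B (Black): min(8, -7) = -7
J (Black): min(-8, -2) = -8
I (White): max(-8, 1) = 1
H (Black): min(1, -3) = -3
Root (White): max(-7, -3) = -3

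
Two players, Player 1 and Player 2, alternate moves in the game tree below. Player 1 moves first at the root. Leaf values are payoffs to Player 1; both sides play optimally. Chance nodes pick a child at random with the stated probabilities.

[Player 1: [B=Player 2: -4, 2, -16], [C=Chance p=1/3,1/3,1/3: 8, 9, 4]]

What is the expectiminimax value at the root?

B (Player 2): min(-4, 2, -16) = -16
C (Chance): 1/3·8 + 1/3·9 + 1/3·4 = 7
Root (Player 1): max(-16, 7) = 7

7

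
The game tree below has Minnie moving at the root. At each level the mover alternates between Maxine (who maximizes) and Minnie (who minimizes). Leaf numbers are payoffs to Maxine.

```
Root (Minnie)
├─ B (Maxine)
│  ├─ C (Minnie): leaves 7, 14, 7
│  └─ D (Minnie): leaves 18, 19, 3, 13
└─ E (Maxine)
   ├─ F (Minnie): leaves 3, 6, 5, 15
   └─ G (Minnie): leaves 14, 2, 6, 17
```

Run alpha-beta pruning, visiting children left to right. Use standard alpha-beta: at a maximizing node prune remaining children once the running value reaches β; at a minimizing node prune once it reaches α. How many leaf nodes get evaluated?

C [α=-∞,β=+∞]: v=7
D [α=7,β=+∞]: v=3 after child 3 ≤ α → α-cutoff, skip 1
B [α=-∞,β=+∞]: v=7
F [α=-∞,β=7]: v=3
G [α=3,β=7]: v=2 after child 2 ≤ α → α-cutoff, skip 2
E [α=-∞,β=7]: v=3
Root [α=-∞,β=+∞]: v=3
Leaves evaluated: 12 of 15.

12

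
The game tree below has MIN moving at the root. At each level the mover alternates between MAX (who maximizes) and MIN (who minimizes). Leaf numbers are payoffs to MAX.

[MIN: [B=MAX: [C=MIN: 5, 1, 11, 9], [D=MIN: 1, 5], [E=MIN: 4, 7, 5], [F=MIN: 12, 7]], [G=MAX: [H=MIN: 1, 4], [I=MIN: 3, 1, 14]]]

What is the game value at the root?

1

C (MIN): min(5, 1, 11, 9) = 1
D (MIN): min(1, 5) = 1
E (MIN): min(4, 7, 5) = 4
F (MIN): min(12, 7) = 7
B (MAX): max(1, 1, 4, 7) = 7
H (MIN): min(1, 4) = 1
I (MIN): min(3, 1, 14) = 1
G (MAX): max(1, 1) = 1
Root (MIN): min(7, 1) = 1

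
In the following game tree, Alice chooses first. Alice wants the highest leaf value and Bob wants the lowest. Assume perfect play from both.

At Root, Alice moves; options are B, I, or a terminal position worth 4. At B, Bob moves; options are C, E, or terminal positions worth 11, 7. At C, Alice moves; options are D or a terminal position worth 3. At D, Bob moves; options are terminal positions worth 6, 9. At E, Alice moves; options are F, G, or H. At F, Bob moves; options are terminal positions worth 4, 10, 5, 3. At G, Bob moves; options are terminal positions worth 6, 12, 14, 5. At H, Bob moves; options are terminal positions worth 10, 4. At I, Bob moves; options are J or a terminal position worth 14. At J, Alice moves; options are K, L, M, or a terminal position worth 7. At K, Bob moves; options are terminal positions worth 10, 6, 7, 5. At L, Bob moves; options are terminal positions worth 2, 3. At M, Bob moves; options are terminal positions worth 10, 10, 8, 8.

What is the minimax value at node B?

D: min(6, 9) = 6
C: max(6, 3) = 6
F: min(4, 10, 5, 3) = 3
G: min(6, 12, 14, 5) = 5
H: min(10, 4) = 4
E: max(3, 5, 4) = 5
B: min(6, 5, 11, 7) = 5

5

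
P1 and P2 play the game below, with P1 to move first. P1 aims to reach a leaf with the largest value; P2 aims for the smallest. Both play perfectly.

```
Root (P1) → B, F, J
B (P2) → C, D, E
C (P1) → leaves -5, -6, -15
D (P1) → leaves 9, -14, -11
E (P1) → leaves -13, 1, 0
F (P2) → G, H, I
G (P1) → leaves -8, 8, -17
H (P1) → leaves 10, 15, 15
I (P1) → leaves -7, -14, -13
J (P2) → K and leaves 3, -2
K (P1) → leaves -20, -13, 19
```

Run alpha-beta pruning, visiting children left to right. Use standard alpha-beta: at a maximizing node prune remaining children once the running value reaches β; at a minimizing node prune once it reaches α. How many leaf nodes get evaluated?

C [α=-∞,β=+∞]: v=-5
D [α=-∞,β=-5]: v=9 after child 1 ≥ β → β-cutoff, skip 2
E [α=-∞,β=-5]: v=1 after child 2 ≥ β → β-cutoff, skip 1
B [α=-∞,β=+∞]: v=-5
G [α=-5,β=+∞]: v=8
H [α=-5,β=8]: v=10 after child 1 ≥ β → β-cutoff, skip 2
I [α=-5,β=8]: v=-7
F [α=-5,β=+∞]: v=-7
K [α=-5,β=+∞]: v=19
J [α=-5,β=+∞]: v=-2
Root [α=-∞,β=+∞]: v=-2
Leaves evaluated: 18 of 23.

18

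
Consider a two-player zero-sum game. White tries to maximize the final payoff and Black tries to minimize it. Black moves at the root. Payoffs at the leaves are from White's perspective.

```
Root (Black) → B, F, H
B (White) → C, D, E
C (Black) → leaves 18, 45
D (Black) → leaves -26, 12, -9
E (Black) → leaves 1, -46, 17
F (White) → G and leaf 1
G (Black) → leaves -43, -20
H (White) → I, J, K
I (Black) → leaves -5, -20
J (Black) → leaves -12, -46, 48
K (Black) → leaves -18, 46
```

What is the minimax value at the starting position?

C (Black): min(18, 45) = 18
D (Black): min(-26, 12, -9) = -26
E (Black): min(1, -46, 17) = -46
B (White): max(18, -26, -46) = 18
G (Black): min(-43, -20) = -43
F (White): max(-43, 1) = 1
I (Black): min(-5, -20) = -20
J (Black): min(-12, -46, 48) = -46
K (Black): min(-18, 46) = -18
H (White): max(-20, -46, -18) = -18
Root (Black): min(18, 1, -18) = -18

-18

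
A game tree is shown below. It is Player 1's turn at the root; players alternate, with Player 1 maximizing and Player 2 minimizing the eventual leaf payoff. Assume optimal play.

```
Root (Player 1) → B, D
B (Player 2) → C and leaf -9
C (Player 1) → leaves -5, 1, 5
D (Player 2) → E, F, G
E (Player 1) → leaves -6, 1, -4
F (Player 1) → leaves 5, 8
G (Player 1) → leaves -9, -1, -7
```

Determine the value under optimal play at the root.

-1

C (Player 1): max(-5, 1, 5) = 5
B (Player 2): min(5, -9) = -9
E (Player 1): max(-6, 1, -4) = 1
F (Player 1): max(5, 8) = 8
G (Player 1): max(-9, -1, -7) = -1
D (Player 2): min(1, 8, -1) = -1
Root (Player 1): max(-9, -1) = -1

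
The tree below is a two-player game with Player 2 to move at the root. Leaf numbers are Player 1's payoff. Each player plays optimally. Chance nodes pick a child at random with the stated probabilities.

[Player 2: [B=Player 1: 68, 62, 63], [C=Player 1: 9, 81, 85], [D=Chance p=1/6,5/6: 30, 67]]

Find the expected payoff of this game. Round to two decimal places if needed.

60.83

B (Player 1): max(68, 62, 63) = 68
C (Player 1): max(9, 81, 85) = 85
D (Chance): 1/6·30 + 5/6·67 = 60.83
Root (Player 2): min(68, 85, 60.83) = 60.83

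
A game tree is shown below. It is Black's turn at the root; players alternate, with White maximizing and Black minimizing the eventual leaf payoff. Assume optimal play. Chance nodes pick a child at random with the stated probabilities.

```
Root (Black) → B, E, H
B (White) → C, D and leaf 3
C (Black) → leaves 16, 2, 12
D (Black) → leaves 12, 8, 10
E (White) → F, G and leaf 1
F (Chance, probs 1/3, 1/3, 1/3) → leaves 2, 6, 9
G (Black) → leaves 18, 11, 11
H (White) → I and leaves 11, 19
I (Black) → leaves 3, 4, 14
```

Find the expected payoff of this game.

C (Black): min(16, 2, 12) = 2
D (Black): min(12, 8, 10) = 8
B (White): max(2, 8, 3) = 8
F (Chance): 1/3·2 + 1/3·6 + 1/3·9 = 5.67
G (Black): min(18, 11, 11) = 11
E (White): max(5.67, 11, 1) = 11
I (Black): min(3, 4, 14) = 3
H (White): max(3, 11, 19) = 19
Root (Black): min(8, 11, 19) = 8

8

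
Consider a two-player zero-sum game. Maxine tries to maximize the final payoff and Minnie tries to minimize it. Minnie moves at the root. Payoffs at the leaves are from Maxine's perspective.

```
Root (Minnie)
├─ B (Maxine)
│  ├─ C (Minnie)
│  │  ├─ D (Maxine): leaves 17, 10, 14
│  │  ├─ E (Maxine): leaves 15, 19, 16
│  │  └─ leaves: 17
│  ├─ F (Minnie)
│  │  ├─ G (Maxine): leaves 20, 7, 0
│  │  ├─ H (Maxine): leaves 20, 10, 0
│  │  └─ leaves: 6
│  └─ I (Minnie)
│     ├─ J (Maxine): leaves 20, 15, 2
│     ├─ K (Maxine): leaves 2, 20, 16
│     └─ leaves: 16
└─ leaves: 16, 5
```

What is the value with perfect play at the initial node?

5

D (Maxine): max(17, 10, 14) = 17
E (Maxine): max(15, 19, 16) = 19
C (Minnie): min(17, 19, 17) = 17
G (Maxine): max(20, 7, 0) = 20
H (Maxine): max(20, 10, 0) = 20
F (Minnie): min(20, 20, 6) = 6
J (Maxine): max(20, 15, 2) = 20
K (Maxine): max(2, 20, 16) = 20
I (Minnie): min(20, 20, 16) = 16
B (Maxine): max(17, 6, 16) = 17
Root (Minnie): min(17, 16, 5) = 5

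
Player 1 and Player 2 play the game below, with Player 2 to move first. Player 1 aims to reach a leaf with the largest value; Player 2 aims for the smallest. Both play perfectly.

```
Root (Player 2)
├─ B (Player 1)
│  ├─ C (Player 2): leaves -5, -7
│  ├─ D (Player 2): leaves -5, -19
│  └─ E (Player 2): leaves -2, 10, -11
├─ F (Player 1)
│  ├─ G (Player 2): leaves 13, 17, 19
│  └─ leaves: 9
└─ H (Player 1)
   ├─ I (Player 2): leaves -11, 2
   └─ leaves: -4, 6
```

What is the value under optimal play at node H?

I: min(-11, 2) = -11
H: max(-11, -4, 6) = 6

6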